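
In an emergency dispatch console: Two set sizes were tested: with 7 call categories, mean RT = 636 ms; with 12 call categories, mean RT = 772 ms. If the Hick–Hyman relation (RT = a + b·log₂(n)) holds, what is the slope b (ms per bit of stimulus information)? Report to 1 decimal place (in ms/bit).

174.9 ms/bit

Slope: b = (772 − 636) / (log₂ 12 − log₂ 7) = 136/0.7776 = 174.895 ms/bit.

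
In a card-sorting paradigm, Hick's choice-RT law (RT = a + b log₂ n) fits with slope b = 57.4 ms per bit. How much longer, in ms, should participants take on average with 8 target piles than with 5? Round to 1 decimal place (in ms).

The intercept a cancels: ΔRT = b·(log₂ n₂ − log₂ n₁) = b·log₂(n₂/n₁).
log₂(8) − log₂(5) = 3 − 2.3219 = 0.6781.
ΔRT = 57.4 × 0.6781 = 38.921 ms.

38.9 ms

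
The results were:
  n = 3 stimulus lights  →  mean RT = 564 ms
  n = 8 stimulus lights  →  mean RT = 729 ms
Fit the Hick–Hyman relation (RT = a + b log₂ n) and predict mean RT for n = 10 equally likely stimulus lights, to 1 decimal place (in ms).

With log₂ n on the abscissa the relation is linear; from the two conditions:
  b = (729 − 564) / (log₂ 8 − log₂ 3) = 165 / (3 − 1.5850) = 116.605 ms/bit
  a = 564 − 116.605 × 1.5850 = 379.186 ms
Then RT(10) = 379.186 + 116.605 × log₂ 10 = 379.186 + 116.605 × 3.3219 ≈ 766.538 ms.

766.5 ms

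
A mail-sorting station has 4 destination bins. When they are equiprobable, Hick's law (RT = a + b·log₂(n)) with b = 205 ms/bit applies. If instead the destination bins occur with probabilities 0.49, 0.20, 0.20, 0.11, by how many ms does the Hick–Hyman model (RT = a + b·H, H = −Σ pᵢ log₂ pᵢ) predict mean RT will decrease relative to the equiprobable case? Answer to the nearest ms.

44 ms

Equiprobable entropy H₀ = log₂ 4 = 2.0000 bits.
Skewed entropy H = −Σ pᵢ log₂ pᵢ = 1.7833 bits.
ΔRT = b·(H₀ − H) = 205 × 0.2167 = 44.42 ms.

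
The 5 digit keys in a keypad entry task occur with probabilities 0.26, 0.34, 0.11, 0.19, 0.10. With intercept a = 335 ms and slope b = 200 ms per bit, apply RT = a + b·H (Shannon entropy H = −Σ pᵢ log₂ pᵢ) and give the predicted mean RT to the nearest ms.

769 ms

Entropy contributions −pᵢ log₂ pᵢ: 0.5053, 0.5292, 0.3503, 0.4552, 0.3322; sum H = 2.1722 bits.
RT = a + bH = 335 + 200·2.1722 = 769.43 ms.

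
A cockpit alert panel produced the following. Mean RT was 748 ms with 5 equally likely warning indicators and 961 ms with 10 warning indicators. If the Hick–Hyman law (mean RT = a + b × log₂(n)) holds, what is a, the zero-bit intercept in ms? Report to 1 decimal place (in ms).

253.4 ms

b = (RT₂ − RT₁)/(log₂ n₂ − log₂ n₁) = (961 − 748)/(3.3219 − 2.3219) = 213.000 ms/bit.
Intercept: a = 748 − 213.000·log₂(5) = 253.429 ms.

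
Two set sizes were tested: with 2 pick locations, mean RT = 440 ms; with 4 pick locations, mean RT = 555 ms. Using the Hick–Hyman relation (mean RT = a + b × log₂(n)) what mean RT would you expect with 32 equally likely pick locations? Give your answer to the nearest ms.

With log₂ n on the abscissa the relation is linear; from the two conditions:
  b = (555 − 440) / (log₂ 4 − log₂ 2) = 115 / (2 − 1) = 115 ms/bit
  a = 440 − 115 × 1 = 325 ms
Then RT(32) = 325 + 115 × log₂ 32 = 325 + 115 × 5 ≈ 900.000 ms.

900 ms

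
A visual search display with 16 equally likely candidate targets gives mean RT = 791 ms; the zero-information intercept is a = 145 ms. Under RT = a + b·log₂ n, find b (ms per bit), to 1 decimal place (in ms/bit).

161.5 ms/bit

log₂(16) = 4 bits.
b = (RT − a)/log₂ n = (791 − 145) / 4 = 161.500 ms/bit.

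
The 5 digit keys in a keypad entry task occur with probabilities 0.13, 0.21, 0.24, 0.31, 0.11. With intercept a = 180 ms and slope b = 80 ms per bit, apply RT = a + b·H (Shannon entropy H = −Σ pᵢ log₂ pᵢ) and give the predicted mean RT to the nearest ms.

H = 0.13·log₂(1/0.13) + 0.21·log₂(1/0.21) + 0.24·log₂(1/0.24) + 0.31·log₂(1/0.31) + 0.11·log₂(1/0.11) = 2.2237 bits.
RT = 180 + 80 × 2.2237 = 357.89 ms.

358 ms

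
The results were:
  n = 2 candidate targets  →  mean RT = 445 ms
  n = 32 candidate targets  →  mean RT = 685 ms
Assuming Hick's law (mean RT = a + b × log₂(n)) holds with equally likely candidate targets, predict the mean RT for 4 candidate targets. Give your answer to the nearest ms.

505 ms

Fit slope and intercept:
  b = (685 − 445) / (log₂ 32 − log₂ 2) = 240 / (5 − 1) = 60 ms/bit
  a = 445 − 60 × 1 = 385 ms
Then RT(4) = 385 + 60 × log₂ 4 = 385 + 60 × 2 ≈ 505.000 ms.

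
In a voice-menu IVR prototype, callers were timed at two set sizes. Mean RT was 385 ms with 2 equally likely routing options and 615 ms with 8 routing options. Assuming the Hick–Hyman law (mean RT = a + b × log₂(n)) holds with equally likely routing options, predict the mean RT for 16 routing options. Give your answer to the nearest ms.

730 ms

With log₂ n on the abscissa the relation is linear; from the two conditions:
  b = (615 − 385) / (log₂ 8 − log₂ 2) = 230 / (3 − 1) = 115 ms/bit
  a = 385 − 115 × 1 = 270 ms
Then RT(16) = 270 + 115 × log₂ 16 = 270 + 115 × 4 ≈ 730.000 ms.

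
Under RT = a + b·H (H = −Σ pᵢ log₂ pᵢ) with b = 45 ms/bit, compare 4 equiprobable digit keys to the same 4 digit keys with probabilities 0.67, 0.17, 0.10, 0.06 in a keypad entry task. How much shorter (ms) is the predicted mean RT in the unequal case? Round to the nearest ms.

27 ms

The RT saving is b·ΔH. Equiprobable H₀ = log₂(4) = 2.0000 bits; with the given probabilities H = 1.3974 bits.
b·(H₀ − H) = 45 × (2.0000 − 1.3974) = 27.12 ms.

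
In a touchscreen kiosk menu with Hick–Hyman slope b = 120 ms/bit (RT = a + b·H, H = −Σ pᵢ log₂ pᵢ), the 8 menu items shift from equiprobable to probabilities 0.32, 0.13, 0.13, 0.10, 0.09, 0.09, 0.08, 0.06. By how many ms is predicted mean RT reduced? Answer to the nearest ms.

26 ms

Equiprobable entropy H₀ = log₂ 8 = 3.0000 bits.
Skewed entropy H = −Σ pᵢ log₂ pᵢ = 2.7839 bits.
ΔRT = b·(H₀ − H) = 120 × 0.2161 = 25.94 ms.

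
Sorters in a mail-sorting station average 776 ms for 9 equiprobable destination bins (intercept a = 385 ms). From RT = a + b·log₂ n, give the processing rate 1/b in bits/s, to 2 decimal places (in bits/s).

Choice component = 776 − 385 = 391 ms over log₂(9) = 3.1699 bits.
b = 391 / 3.1699 = 123.347 ms/bit, so 1/b = 8.107 bits/s.

8.11 bits/s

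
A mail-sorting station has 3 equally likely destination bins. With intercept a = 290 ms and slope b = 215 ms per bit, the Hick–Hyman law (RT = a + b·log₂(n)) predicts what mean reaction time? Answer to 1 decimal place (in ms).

630.8 ms

log₂(3) = 1.5850 bits, so RT = 290 + 215 × 1.5850 ≈ 630.767 ms.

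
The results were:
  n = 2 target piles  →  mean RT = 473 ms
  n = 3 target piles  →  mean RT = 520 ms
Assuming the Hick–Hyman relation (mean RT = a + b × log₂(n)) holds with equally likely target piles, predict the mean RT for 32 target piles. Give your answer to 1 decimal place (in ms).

With log₂ n on the abscissa the relation is linear; from the two conditions:
  b = (520 − 473) / (log₂ 3 − log₂ 2) = 47 / (1.5850 − 1) = 80.347 ms/bit
  a = 473 − 80.347 × 1 = 392.653 ms
Then RT(32) = 392.653 + 80.347 × log₂ 32 = 392.653 + 80.347 × 5 ≈ 794.388 ms.

794.4 ms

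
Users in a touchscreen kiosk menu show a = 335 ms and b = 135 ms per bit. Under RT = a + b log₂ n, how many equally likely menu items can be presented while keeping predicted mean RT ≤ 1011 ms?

135·log₂ n ≤ 1011 − 335 = 676, giving log₂ n ≤ 5.0074 and n ≤ 32.165. The largest whole number is 32.

32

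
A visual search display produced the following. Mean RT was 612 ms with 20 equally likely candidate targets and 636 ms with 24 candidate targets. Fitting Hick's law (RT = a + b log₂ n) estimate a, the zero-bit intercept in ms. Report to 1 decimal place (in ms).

217.7 ms

b = (RT₂ − RT₁)/(log₂ n₂ − log₂ n₁) = (636 − 612)/(4.5850 − 4.3219) = 91.243 ms/bit.
Intercept: a = 612 − 91.243·log₂(20) = 217.655 ms.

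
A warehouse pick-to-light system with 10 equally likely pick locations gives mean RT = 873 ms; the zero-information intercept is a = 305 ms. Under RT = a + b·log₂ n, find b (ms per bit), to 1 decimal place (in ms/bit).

171.0 ms/bit

log₂(10) = 3.3219 bits.
b = (RT − a)/log₂ n = (873 − 305) / 3.3219 = 170.985 ms/bit.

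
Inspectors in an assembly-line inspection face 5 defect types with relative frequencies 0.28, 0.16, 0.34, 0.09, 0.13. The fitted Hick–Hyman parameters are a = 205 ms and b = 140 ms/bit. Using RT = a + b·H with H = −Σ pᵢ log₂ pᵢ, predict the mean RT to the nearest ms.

Entropy contributions −pᵢ log₂ pᵢ: 0.5142, 0.4230, 0.5292, 0.3127, 0.3826; sum H = 2.1617 bits.
RT = a + bH = 205 + 140·2.1617 = 507.64 ms.

508 ms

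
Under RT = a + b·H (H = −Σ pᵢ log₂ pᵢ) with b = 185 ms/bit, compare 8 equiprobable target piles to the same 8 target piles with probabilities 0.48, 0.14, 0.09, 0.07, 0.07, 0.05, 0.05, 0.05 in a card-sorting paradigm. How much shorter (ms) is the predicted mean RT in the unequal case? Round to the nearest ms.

110 ms

Equiprobable entropy H₀ = log₂ 8 = 3.0000 bits.
Skewed entropy H = −Σ pᵢ log₂ pᵢ = 2.4034 bits.
ΔRT = b·(H₀ − H) = 185 × 0.5966 = 110.37 ms.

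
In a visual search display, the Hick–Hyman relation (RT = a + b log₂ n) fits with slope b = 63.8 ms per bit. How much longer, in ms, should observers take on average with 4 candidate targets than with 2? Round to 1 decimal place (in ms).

ΔRT = (a + b log₂ n₂) − (a + b log₂ n₁) = b·(log₂ n₂ − log₂ n₁).
log₂(4) − log₂(2) = log₂(4/2) = log₂(2) = 1.
ΔRT = 63.8 × 1.0000 = 63.800 ms.

63.8 ms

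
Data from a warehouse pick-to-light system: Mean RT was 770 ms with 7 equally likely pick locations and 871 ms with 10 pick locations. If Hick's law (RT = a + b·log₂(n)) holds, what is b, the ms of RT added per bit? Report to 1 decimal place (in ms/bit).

196.3 ms/bit

b = (RT₂ − RT₁)/(log₂ n₂ − log₂ n₁) = (871 − 770)/(3.3219 − 2.8074) = 196.279 ms/bit.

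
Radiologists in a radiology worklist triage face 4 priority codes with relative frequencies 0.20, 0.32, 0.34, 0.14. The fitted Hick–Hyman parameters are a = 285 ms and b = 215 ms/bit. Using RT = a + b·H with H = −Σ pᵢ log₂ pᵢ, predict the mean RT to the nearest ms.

697 ms

Entropy contributions −pᵢ log₂ pᵢ: 0.4644, 0.5260, 0.5292, 0.3971; sum H = 1.9167 bits.
RT = a + bH = 285 + 215·1.9167 = 697.09 ms.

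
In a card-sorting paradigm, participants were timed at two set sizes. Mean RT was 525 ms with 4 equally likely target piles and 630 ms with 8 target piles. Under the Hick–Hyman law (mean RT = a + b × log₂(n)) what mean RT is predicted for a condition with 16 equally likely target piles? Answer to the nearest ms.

RT is linear in log₂ n, so two points fix the line:
  b = (630 − 525) / (log₂ 8 − log₂ 4) = 105 / (3 − 2) = 105 ms/bit
  a = 525 − 105 × 2 = 315 ms
Then RT(16) = 315 + 105 × log₂ 16 = 315 + 105 × 4 ≈ 735.000 ms.

735 ms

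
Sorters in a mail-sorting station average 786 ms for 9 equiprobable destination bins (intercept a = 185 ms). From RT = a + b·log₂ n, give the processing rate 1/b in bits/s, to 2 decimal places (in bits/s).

5.27 bits/s

b = (786 − 185)/log₂ 9 = 601/3.1699 = 189.594 ms per bit = 0.18959 s/bit; the reciprocal is 5.274 bits/s.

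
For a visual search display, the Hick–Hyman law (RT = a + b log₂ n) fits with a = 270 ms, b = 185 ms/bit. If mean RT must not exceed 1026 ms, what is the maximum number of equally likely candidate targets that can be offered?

185·log₂ n ≤ 1026 − 270 = 756, giving log₂ n ≤ 4.0865 and n ≤ 16.988. The largest whole number is 16.

16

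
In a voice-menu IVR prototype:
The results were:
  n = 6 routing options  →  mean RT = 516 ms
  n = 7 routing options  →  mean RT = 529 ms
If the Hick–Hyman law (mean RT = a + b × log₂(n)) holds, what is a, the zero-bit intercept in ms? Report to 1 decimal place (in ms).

364.9 ms

Slope: b = (529 − 516) / (log₂ 7 − log₂ 6) = 13/0.2224 = 58.455 ms/bit.
Intercept: a = 516 − 58.455·log₂(6) = 364.895 ms.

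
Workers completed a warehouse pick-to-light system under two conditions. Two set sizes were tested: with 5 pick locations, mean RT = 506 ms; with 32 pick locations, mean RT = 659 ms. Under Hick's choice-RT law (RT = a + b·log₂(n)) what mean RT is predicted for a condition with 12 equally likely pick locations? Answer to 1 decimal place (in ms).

578.2 ms

Solve the two-equation system in a and b:
  b = (659 − 506) / (log₂ 32 − log₂ 5) = 153 / (5 − 2.3219) = 57.131 ms/bit
  a = 506 − 57.131 × 2.3219 = 373.347 ms
Then RT(12) = 373.347 + 57.131 × log₂ 12 = 373.347 + 57.131 × 3.5850 ≈ 578.158 ms.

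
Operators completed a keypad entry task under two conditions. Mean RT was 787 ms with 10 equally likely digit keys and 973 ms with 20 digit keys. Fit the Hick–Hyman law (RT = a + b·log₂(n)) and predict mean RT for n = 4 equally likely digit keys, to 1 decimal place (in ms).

541.1 ms

Fit slope and intercept:
  b = (973 − 787) / (log₂ 20 − log₂ 10) = 186 / (4.3219 − 3.3219) = 186.000 ms/bit
  a = 787 − 186.000 × 3.3219 = 169.121 ms
Then RT(4) = 169.121 + 186.000 × log₂ 4 = 169.121 + 186.000 × 2 ≈ 541.121 ms.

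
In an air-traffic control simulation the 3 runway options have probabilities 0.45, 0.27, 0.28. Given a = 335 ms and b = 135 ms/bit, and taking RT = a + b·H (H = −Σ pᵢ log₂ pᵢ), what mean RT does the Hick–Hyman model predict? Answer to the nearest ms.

Entropy contributions −pᵢ log₂ pᵢ: 0.5184, 0.5100, 0.5142; sum H = 1.5426 bits.
RT = a + bH = 335 + 135·1.5426 = 543.26 ms.

543 ms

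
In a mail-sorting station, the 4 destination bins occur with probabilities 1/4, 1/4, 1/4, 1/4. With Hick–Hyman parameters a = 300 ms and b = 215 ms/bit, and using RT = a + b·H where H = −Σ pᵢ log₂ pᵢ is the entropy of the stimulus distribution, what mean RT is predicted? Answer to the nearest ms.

730 ms

Each term −pᵢ log₂ pᵢ: 0.25·2 + 0.25·2 + 0.25·2 + 0.25·2; summed, H = 2.000 bits.
Mean RT = a + bH = 300 + 215·2.000 = 730.00 ms.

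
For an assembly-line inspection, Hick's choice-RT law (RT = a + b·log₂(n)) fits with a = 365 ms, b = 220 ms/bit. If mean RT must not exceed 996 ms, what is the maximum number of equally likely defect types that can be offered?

7

Information budget: (996 − 365)/220 = 2.8682 bits, so n ≤ 2^2.8682 = 7.301 → at most 7.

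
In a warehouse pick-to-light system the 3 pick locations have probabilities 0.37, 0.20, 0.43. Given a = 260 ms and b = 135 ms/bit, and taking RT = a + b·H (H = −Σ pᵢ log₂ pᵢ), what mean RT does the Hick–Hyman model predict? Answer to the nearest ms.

Entropy contributions −pᵢ log₂ pᵢ: 0.5307, 0.4644, 0.5236; sum H = 1.5187 bits.
RT = a + bH = 260 + 135·1.5187 = 465.02 ms.

465 ms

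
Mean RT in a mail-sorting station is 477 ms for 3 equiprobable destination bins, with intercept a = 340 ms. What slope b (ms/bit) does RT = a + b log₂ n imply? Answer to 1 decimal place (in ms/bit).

3 alternatives carry log₂ 3 = 1.5850 bits; the choice cost is 477 − 340 = 137 ms, so b = 137/1.5850 = 86.437 ms/bit.

86.4 ms/bit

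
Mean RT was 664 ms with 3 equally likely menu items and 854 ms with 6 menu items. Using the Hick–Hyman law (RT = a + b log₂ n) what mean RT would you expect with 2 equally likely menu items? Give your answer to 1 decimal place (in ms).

552.9 ms

Solve the two-equation system in a and b:
  b = (854 − 664) / (log₂ 6 − log₂ 3) = 190 / (2.5850 − 1.5850) = 190.000 ms/bit
  a = 664 − 190.000 × 1.5850 = 362.857 ms
Then RT(2) = 362.857 + 190.000 × log₂ 2 = 362.857 + 190.000 × 1 ≈ 552.857 ms.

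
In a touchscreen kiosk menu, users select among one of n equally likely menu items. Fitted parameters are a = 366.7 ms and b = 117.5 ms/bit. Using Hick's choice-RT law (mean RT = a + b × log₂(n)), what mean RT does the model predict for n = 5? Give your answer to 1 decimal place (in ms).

log₂(5) = 2.3219 bits, so RT = 366.7 + 117.5 × 2.3219 ≈ 639.527 ms.

639.5 ms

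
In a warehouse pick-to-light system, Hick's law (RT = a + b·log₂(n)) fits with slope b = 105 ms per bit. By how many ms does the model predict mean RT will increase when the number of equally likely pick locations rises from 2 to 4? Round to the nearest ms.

The intercept a cancels: ΔRT = b·(log₂ n₂ − log₂ n₁) = b·log₂(n₂/n₁).
log₂(4) − log₂(2) = log₂(4/2) = log₂(2) = 1.
ΔRT = 105 × 1.0000 = 105.000 ms.

105 ms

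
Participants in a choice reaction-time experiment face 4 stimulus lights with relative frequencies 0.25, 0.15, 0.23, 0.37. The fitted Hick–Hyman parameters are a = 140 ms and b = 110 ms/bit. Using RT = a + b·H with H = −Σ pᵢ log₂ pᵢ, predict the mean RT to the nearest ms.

352 ms

H = 0.25·log₂(1/0.25) + 0.15·log₂(1/0.15) + 0.23·log₂(1/0.23) + 0.37·log₂(1/0.37) = 1.9289 bits.
RT = 140 + 110 × 1.9289 = 352.18 ms.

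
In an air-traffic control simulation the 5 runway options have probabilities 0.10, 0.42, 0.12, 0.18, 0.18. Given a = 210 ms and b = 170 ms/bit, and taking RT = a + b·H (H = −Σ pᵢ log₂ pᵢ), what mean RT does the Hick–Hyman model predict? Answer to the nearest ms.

570 ms

Entropy contributions −pᵢ log₂ pᵢ: 0.3322, 0.5256, 0.3671, 0.4453, 0.4453; sum H = 2.1155 bits.
RT = a + bH = 210 + 170·2.1155 = 569.64 ms.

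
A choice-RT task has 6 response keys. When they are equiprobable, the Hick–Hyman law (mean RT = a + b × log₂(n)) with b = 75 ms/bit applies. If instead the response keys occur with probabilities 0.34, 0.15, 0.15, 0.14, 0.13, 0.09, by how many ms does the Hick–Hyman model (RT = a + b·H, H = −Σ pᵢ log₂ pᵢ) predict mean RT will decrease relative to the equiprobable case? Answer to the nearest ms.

Equiprobable entropy H₀ = log₂ 6 = 2.5850 bits.
Skewed entropy H = −Σ pᵢ log₂ pᵢ = 2.4427 bits.
ΔRT = b·(H₀ − H) = 75 × 0.1423 = 10.67 ms.

11 ms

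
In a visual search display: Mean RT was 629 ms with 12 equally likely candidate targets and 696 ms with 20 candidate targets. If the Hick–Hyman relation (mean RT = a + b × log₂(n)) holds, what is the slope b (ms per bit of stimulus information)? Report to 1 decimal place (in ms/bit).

90.9 ms/bit

b = (RT₂ − RT₁)/(log₂ n₂ − log₂ n₁) = (696 − 629)/(4.3219 − 3.5850) = 90.913 ms/bit.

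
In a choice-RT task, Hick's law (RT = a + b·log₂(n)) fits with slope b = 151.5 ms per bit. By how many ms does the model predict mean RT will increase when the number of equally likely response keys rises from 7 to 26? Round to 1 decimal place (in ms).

ΔRT = (a + b log₂ n₂) − (a + b log₂ n₁) = b·(log₂ n₂ − log₂ n₁).
log₂(26) − log₂(7) = 4.7004 − 2.8074 = 1.8931.
ΔRT = 151.5 × 1.8931 = 286.802 ms.

286.8 ms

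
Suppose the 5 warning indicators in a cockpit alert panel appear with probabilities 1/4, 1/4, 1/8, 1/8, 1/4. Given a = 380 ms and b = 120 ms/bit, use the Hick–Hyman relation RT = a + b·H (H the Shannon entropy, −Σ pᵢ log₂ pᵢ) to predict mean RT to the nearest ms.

650 ms

Each term −pᵢ log₂ pᵢ: 0.25·2 + 0.25·2 + 0.125·3 + 0.125·3 + 0.25·2; summed, H = 2.250 bits.
Mean RT = a + bH = 380 + 120·2.250 = 650.00 ms.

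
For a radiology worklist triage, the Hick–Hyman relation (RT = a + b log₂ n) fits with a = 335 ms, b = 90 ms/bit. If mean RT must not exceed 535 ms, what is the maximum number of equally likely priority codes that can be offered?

4

Information budget: (535 − 335)/90 = 2.2222 bits, so n ≤ 2^2.2222 = 4.666 → at most 4.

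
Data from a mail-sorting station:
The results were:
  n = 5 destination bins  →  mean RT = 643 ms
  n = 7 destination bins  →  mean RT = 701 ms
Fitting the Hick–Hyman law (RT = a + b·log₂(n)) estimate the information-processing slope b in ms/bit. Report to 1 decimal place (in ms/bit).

119.5 ms/bit

Slope: b = (701 − 643) / (log₂ 7 − log₂ 5) = 58/0.4854 = 119.482 ms/bit.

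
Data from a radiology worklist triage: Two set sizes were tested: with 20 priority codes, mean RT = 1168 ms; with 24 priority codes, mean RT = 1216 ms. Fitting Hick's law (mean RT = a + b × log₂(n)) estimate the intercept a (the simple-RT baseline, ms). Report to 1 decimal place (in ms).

379.3 ms

The slope on a log₂ axis is (1216 − 1168) / (4.5850 − 4.3219) = 182.486 ms/bit.
a = RT₁ − b·log₂ n₁ = 1168 − 182.486 × 4.3219 = 379.310 ms.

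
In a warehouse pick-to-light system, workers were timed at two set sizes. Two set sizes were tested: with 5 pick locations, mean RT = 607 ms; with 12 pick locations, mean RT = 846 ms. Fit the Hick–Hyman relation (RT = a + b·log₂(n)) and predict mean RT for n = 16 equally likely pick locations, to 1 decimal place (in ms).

924.5 ms

Fit slope and intercept:
  b = (846 − 607) / (log₂ 12 − log₂ 5) = 239 / (3.5850 − 2.3219) = 189.227 ms/bit
  a = 607 − 189.227 × 2.3219 = 167.629 ms
Then RT(16) = 167.629 + 189.227 × log₂ 16 = 167.629 + 189.227 × 4 ≈ 924.536 ms.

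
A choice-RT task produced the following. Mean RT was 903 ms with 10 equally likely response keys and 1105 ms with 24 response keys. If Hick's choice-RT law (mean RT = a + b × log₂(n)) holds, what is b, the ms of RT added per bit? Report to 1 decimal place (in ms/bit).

b = (RT₂ − RT₁)/(log₂ n₂ − log₂ n₁) = (1105 − 903)/(4.5850 − 3.3219) = 159.932 ms/bit.

159.9 ms/bit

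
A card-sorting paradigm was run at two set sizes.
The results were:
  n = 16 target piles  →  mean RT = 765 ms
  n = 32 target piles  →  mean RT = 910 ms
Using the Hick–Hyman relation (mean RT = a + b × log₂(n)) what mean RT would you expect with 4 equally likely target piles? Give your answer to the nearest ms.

475 ms

Fit slope and intercept:
  b = (910 − 765) / (log₂ 32 − log₂ 16) = 145 / (5 − 4) = 145 ms/bit
  a = 765 − 145 × 4 = 185 ms
Then RT(4) = 185 + 145 × log₂ 4 = 185 + 145 × 2 ≈ 475.000 ms.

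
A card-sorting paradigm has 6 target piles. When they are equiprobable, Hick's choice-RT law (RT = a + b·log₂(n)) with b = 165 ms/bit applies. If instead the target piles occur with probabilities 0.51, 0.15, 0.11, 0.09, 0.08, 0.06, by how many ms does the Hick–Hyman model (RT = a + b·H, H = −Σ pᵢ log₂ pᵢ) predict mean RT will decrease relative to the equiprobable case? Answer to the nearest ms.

The RT saving is b·ΔH. Equiprobable H₀ = log₂(6) = 2.5850 bits; with the given probabilities H = 2.1040 bits.
b·(H₀ − H) = 165 × (2.5850 − 2.1040) = 79.37 ms.

79 ms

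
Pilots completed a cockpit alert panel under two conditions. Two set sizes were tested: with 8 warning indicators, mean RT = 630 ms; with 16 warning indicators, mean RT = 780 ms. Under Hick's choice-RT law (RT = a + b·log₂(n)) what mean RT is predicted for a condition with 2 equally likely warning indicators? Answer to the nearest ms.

330 ms

Fit slope and intercept:
  b = (780 − 630) / (log₂ 16 − log₂ 8) = 150 / (4 − 3) = 150 ms/bit
  a = 630 − 150 × 3 = 180 ms
Then RT(2) = 180 + 150 × log₂ 2 = 180 + 150 × 1 ≈ 330.000 ms.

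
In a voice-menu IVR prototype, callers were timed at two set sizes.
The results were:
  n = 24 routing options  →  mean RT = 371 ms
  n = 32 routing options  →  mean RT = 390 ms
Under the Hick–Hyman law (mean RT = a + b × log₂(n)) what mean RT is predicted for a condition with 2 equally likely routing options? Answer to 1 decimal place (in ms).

With log₂ n on the abscissa the relation is linear; from the two conditions:
  b = (390 − 371) / (log₂ 32 − log₂ 24) = 19 / (5 − 4.5850) = 45.779 ms/bit
  a = 371 − 45.779 × 4.5850 = 161.105 ms
Then RT(2) = 161.105 + 45.779 × log₂ 2 = 161.105 + 45.779 × 1 ≈ 206.884 ms.

206.9 ms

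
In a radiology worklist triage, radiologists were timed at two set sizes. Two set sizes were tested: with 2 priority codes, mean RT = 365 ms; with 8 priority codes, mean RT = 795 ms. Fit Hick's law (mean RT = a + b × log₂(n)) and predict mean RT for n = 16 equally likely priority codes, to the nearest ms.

1010 ms

Fit slope and intercept:
  b = (795 − 365) / (log₂ 8 − log₂ 2) = 430 / (3 − 1) = 215 ms/bit
  a = 365 − 215 × 1 = 150 ms
Then RT(16) = 150 + 215 × log₂ 16 = 150 + 215 × 4 ≈ 1010.000 ms.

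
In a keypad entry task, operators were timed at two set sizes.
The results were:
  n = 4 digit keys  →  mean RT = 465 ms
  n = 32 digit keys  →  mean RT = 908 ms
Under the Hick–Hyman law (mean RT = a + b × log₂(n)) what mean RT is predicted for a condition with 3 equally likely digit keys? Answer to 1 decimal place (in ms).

Fit slope and intercept:
  b = (908 − 465) / (log₂ 32 − log₂ 4) = 443 / (5 − 2) = 147.667 ms/bit
  a = 465 − 147.667 × 2 = 169.667 ms
Then RT(3) = 169.667 + 147.667 × log₂ 3 = 169.667 + 147.667 × 1.5850 ≈ 403.713 ms.

403.7 ms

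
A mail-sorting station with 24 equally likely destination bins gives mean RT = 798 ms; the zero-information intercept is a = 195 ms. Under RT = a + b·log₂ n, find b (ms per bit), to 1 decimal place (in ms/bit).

131.5 ms/bit

24 alternatives carry log₂ 24 = 4.5850 bits; the choice cost is 798 − 195 = 603 ms, so b = 603/4.5850 = 131.517 ms/bit.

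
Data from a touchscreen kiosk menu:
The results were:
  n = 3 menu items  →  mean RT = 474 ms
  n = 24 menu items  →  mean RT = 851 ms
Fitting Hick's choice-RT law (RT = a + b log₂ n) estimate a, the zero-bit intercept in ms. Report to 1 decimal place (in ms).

b = (RT₂ − RT₁)/(log₂ n₂ − log₂ n₁) = (851 − 474)/(4.5850 − 1.5850) = 125.667 ms/bit.
Intercept: a = 474 − 125.667·log₂(3) = 274.823 ms.

274.8 ms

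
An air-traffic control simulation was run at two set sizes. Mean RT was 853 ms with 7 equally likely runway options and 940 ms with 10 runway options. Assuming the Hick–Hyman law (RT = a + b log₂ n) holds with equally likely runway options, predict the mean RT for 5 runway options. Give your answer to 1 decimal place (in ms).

Fit slope and intercept:
  b = (940 − 853) / (log₂ 10 − log₂ 7) = 87 / (3.3219 − 2.8074) = 169.072 ms/bit
  a = 853 − 169.072 × 2.8074 = 378.354 ms
Then RT(5) = 378.354 + 169.072 × log₂ 5 = 378.354 + 169.072 × 2.3219 ≈ 770.928 ms.

770.9 ms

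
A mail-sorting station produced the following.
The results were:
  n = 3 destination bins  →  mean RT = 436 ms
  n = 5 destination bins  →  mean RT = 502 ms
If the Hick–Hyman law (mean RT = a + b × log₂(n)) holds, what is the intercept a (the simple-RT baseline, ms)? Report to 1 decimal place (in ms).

Slope: b = (502 − 436) / (log₂ 5 − log₂ 3) = 66/0.7370 = 89.556 ms/bit.
a = RT₁ − b·log₂ n₁ = 436 − 89.556 × 1.5850 = 294.056 ms.

294.1 ms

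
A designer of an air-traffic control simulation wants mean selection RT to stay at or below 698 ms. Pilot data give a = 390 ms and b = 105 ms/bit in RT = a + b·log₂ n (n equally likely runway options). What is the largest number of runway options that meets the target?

7

105·log₂ n ≤ 698 − 390 = 308, giving log₂ n ≤ 2.9333 and n ≤ 7.639. The largest whole number is 7.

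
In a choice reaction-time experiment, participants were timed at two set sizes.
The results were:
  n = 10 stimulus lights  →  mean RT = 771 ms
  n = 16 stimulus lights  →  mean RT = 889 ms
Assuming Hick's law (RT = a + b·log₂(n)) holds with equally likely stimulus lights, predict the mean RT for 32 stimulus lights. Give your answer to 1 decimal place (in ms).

Solve the two-equation system in a and b:
  b = (889 − 771) / (log₂ 16 − log₂ 10) = 118 / (4 − 3.3219) = 174.023 ms/bit
  a = 771 − 174.023 × 3.3219 = 192.909 ms
Then RT(32) = 192.909 + 174.023 × log₂ 32 = 192.909 + 174.023 × 5 ≈ 1063.023 ms.

1063.0 ms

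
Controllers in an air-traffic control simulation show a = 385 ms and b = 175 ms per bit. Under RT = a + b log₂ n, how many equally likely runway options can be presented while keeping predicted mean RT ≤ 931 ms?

Set 385 + 175·log₂ n ≤ 931 → log₂ n ≤ (931 − 385)/175 = 3.1200.
So n ≤ 2^3.1200 = 8.694; the largest integer n is 8.

8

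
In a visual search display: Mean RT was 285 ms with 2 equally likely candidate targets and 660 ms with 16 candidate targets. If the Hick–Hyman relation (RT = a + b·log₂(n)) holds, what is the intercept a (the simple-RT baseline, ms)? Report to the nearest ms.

160 ms

The slope on a log₂ axis is (660 − 285) / (4 − 1) = 125 ms/bit.
a = RT₁ − b·log₂ n₁ = 285 − 125 × 1 = 160.000 ms.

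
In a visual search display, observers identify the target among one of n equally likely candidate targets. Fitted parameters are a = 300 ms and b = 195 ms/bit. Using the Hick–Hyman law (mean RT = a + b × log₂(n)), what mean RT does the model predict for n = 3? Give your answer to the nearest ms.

log₂(3) = 1.5850 bits, so RT = 300 + 195 × 1.5850 ≈ 609.068 ms.

609 ms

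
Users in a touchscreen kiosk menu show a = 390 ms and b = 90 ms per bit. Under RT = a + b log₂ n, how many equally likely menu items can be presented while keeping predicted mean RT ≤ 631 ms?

6

Information budget: (631 − 390)/90 = 2.6778 bits, so n ≤ 2^2.6778 = 6.399 → at most 6.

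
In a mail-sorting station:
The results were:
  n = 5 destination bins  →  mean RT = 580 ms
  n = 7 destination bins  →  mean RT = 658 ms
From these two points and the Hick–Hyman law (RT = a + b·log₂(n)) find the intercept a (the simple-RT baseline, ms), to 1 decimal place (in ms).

Slope: b = (658 − 580) / (log₂ 7 − log₂ 5) = 78/0.4854 = 160.683 ms/bit.
a = RT₁ − b·log₂ n₁ = 580 − 160.683 × 2.3219 = 206.905 ms.

206.9 ms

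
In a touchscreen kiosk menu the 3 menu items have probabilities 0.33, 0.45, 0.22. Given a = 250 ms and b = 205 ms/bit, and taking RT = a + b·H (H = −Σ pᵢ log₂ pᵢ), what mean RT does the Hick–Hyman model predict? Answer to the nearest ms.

563 ms

Entropy contributions −pᵢ log₂ pᵢ: 0.5278, 0.5184, 0.4806; sum H = 1.5268 bits.
RT = a + bH = 250 + 205·1.5268 = 562.99 ms.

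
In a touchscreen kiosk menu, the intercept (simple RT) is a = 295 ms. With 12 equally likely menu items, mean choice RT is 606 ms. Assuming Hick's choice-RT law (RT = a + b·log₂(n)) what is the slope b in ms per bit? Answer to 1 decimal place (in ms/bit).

86.8 ms/bit

log₂(12) = 3.5850 bits.
b = (RT − a)/log₂ n = (606 − 295) / 3.5850 = 86.751 ms/bit.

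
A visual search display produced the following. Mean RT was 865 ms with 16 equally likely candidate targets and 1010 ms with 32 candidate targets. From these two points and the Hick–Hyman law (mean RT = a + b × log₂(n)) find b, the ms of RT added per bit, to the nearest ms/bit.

145 ms/bit

The slope on a log₂ axis is (1010 − 865) / (5 − 4) = 145 ms/bit.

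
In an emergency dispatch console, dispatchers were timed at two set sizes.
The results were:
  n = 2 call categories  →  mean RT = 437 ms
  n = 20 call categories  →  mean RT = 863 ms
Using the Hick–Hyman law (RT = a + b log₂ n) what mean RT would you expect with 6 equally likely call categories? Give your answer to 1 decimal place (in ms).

Solve the two-equation system in a and b:
  b = (863 − 437) / (log₂ 20 − log₂ 2) = 426 / (4.3219 − 1) = 128.239 ms/bit
  a = 437 − 128.239 × 1 = 308.761 ms
Then RT(6) = 308.761 + 128.239 × log₂ 6 = 308.761 + 128.239 × 2.5850 ≈ 640.254 ms.

640.3 ms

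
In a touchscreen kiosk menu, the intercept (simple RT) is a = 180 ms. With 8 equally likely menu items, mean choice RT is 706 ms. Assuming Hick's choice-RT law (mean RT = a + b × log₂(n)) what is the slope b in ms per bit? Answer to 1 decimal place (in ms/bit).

175.3 ms/bit

log₂(8) = 3 bits.
b = (RT − a)/log₂ n = (706 − 180) / 3 = 175.333 ms/bit.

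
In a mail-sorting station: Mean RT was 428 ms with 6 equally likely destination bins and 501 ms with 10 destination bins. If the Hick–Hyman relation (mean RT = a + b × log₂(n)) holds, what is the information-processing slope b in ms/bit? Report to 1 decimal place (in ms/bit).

99.1 ms/bit

b = (RT₂ − RT₁)/(log₂ n₂ − log₂ n₁) = (501 − 428)/(3.3219 − 2.5850) = 99.055 ms/bit.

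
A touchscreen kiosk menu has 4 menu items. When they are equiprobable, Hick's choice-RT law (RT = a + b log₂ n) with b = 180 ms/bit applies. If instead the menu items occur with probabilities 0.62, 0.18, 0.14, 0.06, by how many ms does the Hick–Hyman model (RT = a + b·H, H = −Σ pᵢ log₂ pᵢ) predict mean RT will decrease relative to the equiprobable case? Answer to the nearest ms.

88 ms

The RT saving is b·ΔH. Equiprobable H₀ = log₂(4) = 2.0000 bits; with the given probabilities H = 1.5135 bits.
b·(H₀ − H) = 180 × (2.0000 − 1.5135) = 87.56 ms.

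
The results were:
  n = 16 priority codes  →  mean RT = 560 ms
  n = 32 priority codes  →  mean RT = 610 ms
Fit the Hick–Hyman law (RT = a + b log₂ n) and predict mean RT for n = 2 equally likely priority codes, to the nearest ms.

410 ms

Solve the two-equation system in a and b:
  b = (610 − 560) / (log₂ 32 − log₂ 16) = 50 / (5 − 4) = 50 ms/bit
  a = 560 − 50 × 4 = 360 ms
Then RT(2) = 360 + 50 × log₂ 2 = 360 + 50 × 1 ≈ 410.000 ms.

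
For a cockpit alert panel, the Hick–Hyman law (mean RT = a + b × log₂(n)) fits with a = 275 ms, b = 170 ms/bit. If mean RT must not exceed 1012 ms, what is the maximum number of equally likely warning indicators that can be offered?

20

Set 275 + 170·log₂ n ≤ 1012 → log₂ n ≤ (1012 − 275)/170 = 4.3353.
So n ≤ 2^4.3353 = 20.186; the largest integer n is 20.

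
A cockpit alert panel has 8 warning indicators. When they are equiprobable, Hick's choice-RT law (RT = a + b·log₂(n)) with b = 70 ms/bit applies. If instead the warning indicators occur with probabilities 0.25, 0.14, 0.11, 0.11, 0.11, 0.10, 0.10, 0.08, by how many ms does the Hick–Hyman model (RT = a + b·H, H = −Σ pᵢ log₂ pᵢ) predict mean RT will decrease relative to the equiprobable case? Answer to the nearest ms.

The RT saving is b·ΔH. Equiprobable H₀ = log₂(8) = 3.0000 bits; with the given probabilities H = 2.9039 bits.
b·(H₀ − H) = 70 × (3.0000 − 2.9039) = 6.73 ms.

7 ms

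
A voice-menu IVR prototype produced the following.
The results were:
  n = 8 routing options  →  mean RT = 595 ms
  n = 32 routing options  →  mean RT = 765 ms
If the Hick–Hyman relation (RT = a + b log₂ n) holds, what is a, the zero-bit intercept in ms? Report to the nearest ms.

340 ms

The slope on a log₂ axis is (765 − 595) / (5 − 3) = 85 ms/bit.
a = RT₁ − b·log₂ n₁ = 595 − 85 × 3 = 340.000 ms.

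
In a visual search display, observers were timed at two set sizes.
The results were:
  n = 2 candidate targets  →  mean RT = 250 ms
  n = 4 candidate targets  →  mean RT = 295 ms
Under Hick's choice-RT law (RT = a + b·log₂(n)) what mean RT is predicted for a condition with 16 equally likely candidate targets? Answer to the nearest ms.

With log₂ n on the abscissa the relation is linear; from the two conditions:
  b = (295 − 250) / (log₂ 4 − log₂ 2) = 45 / (2 − 1) = 45 ms/bit
  a = 250 − 45 × 1 = 205 ms
Then RT(16) = 205 + 45 × log₂ 16 = 205 + 45 × 4 ≈ 385.000 ms.

385 ms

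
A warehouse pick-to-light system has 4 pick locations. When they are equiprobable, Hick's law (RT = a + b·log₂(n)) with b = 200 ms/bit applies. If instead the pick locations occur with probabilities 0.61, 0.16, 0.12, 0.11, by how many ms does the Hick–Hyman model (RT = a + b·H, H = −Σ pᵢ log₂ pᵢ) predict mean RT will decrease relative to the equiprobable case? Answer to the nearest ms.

Equiprobable entropy H₀ = log₂ 4 = 2.0000 bits.
Skewed entropy H = −Σ pᵢ log₂ pᵢ = 1.5754 bits.
ΔRT = b·(H₀ − H) = 200 × 0.4246 = 84.93 ms.

85 ms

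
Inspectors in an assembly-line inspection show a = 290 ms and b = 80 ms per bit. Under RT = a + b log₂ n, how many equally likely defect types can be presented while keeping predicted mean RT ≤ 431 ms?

3

Set 290 + 80·log₂ n ≤ 431 → log₂ n ≤ (431 − 290)/80 = 1.7625.
So n ≤ 2^1.7625 = 3.393; the largest integer n is 3.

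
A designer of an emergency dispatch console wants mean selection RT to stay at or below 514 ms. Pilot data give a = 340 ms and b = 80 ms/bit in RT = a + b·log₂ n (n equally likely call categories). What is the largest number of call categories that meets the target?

Set 340 + 80·log₂ n ≤ 514 → log₂ n ≤ (514 − 340)/80 = 2.1750.
So n ≤ 2^2.1750 = 4.516; the largest integer n is 4.

4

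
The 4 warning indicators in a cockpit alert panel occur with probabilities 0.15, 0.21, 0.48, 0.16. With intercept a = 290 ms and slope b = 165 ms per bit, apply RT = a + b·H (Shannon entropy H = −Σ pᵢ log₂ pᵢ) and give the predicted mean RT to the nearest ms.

589 ms

H = 0.15·log₂(1/0.15) + 0.21·log₂(1/0.21) + 0.48·log₂(1/0.48) + 0.16·log₂(1/0.16) = 1.8147 bits.
RT = 290 + 165 × 1.8147 = 589.42 ms.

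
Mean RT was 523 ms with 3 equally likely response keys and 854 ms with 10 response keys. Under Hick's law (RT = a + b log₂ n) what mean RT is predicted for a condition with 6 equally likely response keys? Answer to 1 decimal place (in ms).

713.6 ms

Fit slope and intercept:
  b = (854 − 523) / (log₂ 10 − log₂ 3) = 331 / (3.3219 − 1.5850) = 190.562 ms/bit
  a = 523 − 190.562 × 1.5850 = 220.966 ms
Then RT(6) = 220.966 + 190.562 × log₂ 6 = 220.966 + 190.562 × 2.5850 ≈ 713.562 ms.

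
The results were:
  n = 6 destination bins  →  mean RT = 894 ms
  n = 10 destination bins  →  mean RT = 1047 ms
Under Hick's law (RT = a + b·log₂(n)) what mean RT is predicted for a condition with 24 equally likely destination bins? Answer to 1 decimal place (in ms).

With log₂ n on the abscissa the relation is linear; from the two conditions:
  b = (1047 − 894) / (log₂ 10 − log₂ 6) = 153 / (3.3219 − 2.5850) = 207.608 ms/bit
  a = 894 − 207.608 × 2.5850 = 357.341 ms
Then RT(24) = 357.341 + 207.608 × log₂ 24 = 357.341 + 207.608 × 4.5850 ≈ 1309.216 ms.

1309.2 ms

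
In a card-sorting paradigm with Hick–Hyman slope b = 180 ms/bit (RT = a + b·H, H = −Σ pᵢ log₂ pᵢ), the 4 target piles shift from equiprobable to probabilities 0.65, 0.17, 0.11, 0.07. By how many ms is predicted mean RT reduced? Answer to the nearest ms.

98 ms

The RT saving is b·ΔH. Equiprobable H₀ = log₂(4) = 2.0000 bits; with the given probabilities H = 1.4574 bits.
b·(H₀ − H) = 180 × (2.0000 − 1.4574) = 97.67 ms.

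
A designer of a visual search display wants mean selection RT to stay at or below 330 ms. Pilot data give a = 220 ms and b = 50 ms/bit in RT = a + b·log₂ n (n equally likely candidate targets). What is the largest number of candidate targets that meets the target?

4

Set 220 + 50·log₂ n ≤ 330 → log₂ n ≤ (330 − 220)/50 = 2.2000.
So n ≤ 2^2.2000 = 4.595; the largest integer n is 4.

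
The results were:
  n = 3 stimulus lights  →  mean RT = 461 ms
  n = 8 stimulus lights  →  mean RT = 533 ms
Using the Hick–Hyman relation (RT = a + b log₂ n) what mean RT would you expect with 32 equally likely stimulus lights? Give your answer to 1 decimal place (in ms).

634.8 ms

With log₂ n on the abscissa the relation is linear; from the two conditions:
  b = (533 − 461) / (log₂ 8 − log₂ 3) = 72 / (3 − 1.5850) = 50.882 ms/bit
  a = 461 − 50.882 × 1.5850 = 380.354 ms
Then RT(32) = 380.354 + 50.882 × log₂ 32 = 380.354 + 50.882 × 5 ≈ 634.764 ms.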